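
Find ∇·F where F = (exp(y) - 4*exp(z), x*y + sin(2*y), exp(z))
x + exp(z) + 2*cos(2*y)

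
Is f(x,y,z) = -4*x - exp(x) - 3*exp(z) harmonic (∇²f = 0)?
No, ∇²f = -exp(x) - 3*exp(z)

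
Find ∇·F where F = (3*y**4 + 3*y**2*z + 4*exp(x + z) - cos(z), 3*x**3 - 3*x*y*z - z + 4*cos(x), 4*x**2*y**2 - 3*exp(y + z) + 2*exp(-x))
-3*x*z + 4*exp(x + z) - 3*exp(y + z)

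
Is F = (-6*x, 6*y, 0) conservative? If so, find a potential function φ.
Yes, F is conservative. φ = -3*x**2 + 3*y**2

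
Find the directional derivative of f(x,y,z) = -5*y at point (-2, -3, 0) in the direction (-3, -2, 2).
10*sqrt(17)/17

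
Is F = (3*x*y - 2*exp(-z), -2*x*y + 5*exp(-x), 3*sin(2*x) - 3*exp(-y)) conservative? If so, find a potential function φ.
No, ∇×F = (3*exp(-y), -6*cos(2*x) + 2*exp(-z), -3*x - 2*y - 5*exp(-x)) ≠ 0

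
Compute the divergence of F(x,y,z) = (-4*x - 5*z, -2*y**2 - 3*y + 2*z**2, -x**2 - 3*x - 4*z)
-4*y - 11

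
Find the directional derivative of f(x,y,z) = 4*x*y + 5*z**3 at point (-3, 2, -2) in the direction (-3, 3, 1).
0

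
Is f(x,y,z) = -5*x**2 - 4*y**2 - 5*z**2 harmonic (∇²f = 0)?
No, ∇²f = -28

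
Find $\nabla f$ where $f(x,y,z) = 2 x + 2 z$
(2, 0, 2)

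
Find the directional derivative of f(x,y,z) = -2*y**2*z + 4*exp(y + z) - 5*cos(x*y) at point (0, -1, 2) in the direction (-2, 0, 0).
0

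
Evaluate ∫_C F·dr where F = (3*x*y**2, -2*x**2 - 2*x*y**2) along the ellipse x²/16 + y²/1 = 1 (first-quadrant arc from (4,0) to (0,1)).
-100/3 - pi/2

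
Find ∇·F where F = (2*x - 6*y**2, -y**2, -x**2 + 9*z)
11 - 2*y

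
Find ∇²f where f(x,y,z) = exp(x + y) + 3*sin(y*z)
-3*y**2*sin(y*z) - 3*z**2*sin(y*z) + 2*exp(x + y)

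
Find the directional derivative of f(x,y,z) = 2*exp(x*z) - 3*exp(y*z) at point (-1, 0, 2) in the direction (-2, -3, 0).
2*sqrt(13)*(-4 + 9*exp(2))*exp(-2)/13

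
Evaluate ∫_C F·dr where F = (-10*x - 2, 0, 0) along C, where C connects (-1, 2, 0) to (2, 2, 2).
-21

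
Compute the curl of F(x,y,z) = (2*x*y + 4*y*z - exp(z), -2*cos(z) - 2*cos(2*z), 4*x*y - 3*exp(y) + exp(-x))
(4*x - 3*exp(y) - 2*sin(z) - 4*sin(2*z), -exp(z) + exp(-x), -2*x - 4*z)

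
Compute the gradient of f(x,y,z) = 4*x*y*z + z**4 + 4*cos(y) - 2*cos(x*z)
(2*z*(2*y + sin(x*z)), 4*x*z - 4*sin(y), 4*x*y + 2*x*sin(x*z) + 4*z**3)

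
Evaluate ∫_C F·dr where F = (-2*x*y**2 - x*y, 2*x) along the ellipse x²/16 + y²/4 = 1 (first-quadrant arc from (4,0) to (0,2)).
4*pi + 128/3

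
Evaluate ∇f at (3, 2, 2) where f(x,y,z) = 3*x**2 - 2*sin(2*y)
(18, -4*cos(4), 0)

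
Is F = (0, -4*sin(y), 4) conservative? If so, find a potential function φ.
Yes, F is conservative. φ = 4*z + 4*cos(y)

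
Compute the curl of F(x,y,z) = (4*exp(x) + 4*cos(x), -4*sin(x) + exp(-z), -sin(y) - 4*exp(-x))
(-cos(y) + exp(-z), -4*exp(-x), -4*cos(x))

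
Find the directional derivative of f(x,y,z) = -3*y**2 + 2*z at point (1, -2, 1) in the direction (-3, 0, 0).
0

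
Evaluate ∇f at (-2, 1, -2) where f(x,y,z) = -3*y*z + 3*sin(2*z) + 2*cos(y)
(0, 6 - 2*sin(1), 6*cos(4) - 3)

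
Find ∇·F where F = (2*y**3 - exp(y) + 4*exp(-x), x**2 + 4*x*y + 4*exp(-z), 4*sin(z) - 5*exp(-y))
4*x + 4*cos(z) - 4*exp(-x)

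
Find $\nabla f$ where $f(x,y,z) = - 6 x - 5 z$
(-6, 0, -5)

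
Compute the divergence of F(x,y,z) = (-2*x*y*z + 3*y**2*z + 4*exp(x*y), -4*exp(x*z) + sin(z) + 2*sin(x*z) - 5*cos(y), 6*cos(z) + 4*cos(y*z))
-2*y*z + 4*y*exp(x*y) - 4*y*sin(y*z) + 5*sin(y) - 6*sin(z)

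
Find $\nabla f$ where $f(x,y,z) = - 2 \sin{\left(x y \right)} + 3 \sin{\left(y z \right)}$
(-2*y*cos(x*y), -2*x*cos(x*y) + 3*z*cos(y*z), 3*y*cos(y*z))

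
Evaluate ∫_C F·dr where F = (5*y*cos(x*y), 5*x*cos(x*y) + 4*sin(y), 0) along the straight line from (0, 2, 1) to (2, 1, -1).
-4*cos(1) + 4*cos(2) + 5*sin(2)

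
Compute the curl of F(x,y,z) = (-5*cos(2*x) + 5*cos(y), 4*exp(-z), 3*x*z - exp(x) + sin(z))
(4*exp(-z), -3*z + exp(x), 5*sin(y))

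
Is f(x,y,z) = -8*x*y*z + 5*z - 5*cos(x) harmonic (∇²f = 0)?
No, ∇²f = 5*cos(x)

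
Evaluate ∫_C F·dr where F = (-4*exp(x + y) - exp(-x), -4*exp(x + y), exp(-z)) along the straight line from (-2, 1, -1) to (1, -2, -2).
(-2*exp(3) + 1 + exp(2))*exp(-1)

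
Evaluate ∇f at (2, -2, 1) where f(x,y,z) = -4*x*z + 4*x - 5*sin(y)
(0, -5*cos(2), -8)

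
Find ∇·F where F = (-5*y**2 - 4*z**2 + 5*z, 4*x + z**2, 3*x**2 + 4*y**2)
0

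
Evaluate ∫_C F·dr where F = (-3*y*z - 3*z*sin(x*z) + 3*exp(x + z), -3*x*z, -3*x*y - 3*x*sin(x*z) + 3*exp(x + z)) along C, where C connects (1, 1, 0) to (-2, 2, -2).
-27 - 3*E + 3*cos(4) + 3*exp(-4)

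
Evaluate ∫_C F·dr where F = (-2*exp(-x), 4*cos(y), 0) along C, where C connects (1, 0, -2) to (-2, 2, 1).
-2*exp(-1) + 4*sin(2) + 2*exp(2)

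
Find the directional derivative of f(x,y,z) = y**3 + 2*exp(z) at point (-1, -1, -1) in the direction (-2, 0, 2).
sqrt(2)*exp(-1)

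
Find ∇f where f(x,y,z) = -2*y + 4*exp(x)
(4*exp(x), -2, 0)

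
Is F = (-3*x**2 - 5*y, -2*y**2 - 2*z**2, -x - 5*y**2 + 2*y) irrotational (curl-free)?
No, ∇×F = (-10*y + 4*z + 2, 1, 5)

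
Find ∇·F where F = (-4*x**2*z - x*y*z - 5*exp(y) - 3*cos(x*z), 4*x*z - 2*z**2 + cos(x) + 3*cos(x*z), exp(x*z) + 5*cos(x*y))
-8*x*z + x*exp(x*z) - y*z + 3*z*sin(x*z)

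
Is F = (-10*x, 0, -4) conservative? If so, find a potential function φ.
Yes, F is conservative. φ = -5*x**2 - 4*z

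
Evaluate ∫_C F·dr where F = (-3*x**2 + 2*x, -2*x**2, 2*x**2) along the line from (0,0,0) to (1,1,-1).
-4/3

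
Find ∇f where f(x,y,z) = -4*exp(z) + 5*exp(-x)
(-5*exp(-x), 0, -4*exp(z))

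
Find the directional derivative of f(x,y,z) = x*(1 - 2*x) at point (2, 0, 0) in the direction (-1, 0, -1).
7*sqrt(2)/2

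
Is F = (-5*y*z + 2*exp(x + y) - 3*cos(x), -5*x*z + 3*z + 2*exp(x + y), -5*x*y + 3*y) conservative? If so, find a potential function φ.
Yes, F is conservative. φ = -5*x*y*z + 3*y*z + 2*exp(x + y) - 3*sin(x)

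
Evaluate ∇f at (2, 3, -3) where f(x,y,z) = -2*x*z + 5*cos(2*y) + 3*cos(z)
(6, -10*sin(6), -4 + 3*sin(3))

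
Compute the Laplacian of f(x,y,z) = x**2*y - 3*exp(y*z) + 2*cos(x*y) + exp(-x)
-2*x**2*cos(x*y) - 3*y**2*exp(y*z) - 2*y**2*cos(x*y) + 2*y - 3*z**2*exp(y*z) + exp(-x)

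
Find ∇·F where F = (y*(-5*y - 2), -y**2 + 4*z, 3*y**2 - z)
-2*y - 1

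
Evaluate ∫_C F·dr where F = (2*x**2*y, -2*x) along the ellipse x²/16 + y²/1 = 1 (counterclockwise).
-40*pi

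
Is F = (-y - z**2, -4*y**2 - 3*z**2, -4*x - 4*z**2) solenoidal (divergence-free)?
No, ∇·F = -8*y - 8*z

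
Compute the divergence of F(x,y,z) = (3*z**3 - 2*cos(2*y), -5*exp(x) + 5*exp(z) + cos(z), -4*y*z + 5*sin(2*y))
-4*y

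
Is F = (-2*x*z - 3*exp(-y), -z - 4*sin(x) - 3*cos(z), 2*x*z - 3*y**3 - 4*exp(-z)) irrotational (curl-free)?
No, ∇×F = (-9*y**2 - 3*sin(z) + 1, -2*x - 2*z, -4*cos(x) - 3*exp(-y))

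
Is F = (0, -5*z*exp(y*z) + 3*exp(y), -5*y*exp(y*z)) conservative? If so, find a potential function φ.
Yes, F is conservative. φ = 3*exp(y) - 5*exp(y*z)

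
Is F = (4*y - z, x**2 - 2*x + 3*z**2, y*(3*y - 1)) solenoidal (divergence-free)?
Yes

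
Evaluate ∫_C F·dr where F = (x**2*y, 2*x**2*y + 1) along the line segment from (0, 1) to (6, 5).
676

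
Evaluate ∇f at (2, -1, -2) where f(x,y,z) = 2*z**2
(0, 0, -8)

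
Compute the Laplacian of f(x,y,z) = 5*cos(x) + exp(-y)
-5*cos(x) + exp(-y)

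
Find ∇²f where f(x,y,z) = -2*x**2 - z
-4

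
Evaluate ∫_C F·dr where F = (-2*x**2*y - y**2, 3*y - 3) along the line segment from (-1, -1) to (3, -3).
146/3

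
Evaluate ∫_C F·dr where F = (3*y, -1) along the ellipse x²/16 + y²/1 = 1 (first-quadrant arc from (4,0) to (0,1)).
-3*pi - 1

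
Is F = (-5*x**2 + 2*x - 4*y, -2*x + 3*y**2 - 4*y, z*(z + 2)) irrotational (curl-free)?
No, ∇×F = (0, 0, 2)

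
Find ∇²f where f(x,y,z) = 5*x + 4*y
0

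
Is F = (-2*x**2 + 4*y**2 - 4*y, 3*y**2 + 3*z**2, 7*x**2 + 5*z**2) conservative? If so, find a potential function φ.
No, ∇×F = (-6*z, -14*x, 4 - 8*y) ≠ 0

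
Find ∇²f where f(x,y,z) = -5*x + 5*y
0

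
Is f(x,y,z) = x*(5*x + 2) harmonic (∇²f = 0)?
No, ∇²f = 10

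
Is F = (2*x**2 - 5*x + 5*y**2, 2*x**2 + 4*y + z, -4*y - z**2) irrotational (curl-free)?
No, ∇×F = (-5, 0, 4*x - 10*y)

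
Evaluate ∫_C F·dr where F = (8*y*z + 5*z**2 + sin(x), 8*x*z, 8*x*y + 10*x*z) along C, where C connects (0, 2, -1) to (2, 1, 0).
1 - cos(2)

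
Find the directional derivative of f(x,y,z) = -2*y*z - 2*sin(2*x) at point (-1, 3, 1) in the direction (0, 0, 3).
-6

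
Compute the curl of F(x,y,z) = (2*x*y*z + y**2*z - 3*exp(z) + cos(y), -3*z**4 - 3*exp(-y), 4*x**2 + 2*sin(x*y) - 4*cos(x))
(2*x*cos(x*y) + 12*z**3, 2*x*y - 8*x + y**2 - 2*y*cos(x*y) - 3*exp(z) - 4*sin(x), -2*x*z - 2*y*z + sin(y))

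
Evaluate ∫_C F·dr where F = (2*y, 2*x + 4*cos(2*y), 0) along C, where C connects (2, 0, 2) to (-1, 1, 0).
-2 + 2*sin(2)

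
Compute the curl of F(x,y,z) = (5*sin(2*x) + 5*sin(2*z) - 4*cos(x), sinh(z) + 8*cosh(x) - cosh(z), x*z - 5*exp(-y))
(-exp(-z) + 5*exp(-y), -z + 10*cos(2*z), 8*sinh(x))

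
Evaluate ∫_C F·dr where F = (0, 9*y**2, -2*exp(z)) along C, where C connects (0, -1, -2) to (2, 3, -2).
84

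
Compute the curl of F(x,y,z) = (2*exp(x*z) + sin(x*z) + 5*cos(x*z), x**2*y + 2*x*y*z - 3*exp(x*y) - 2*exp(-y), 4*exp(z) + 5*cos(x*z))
(-2*x*y, 2*x*exp(x*z) - 5*x*sin(x*z) + x*cos(x*z) + 5*z*sin(x*z), y*(2*x + 2*z - 3*exp(x*y)))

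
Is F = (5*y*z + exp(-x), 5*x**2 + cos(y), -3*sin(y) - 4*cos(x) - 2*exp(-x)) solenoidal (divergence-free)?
No, ∇·F = -sin(y) - exp(-x)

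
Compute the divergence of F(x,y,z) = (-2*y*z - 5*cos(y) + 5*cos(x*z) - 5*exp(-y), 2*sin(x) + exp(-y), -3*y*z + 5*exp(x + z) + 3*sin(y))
-3*y - 5*z*sin(x*z) + 5*exp(x + z) - exp(-y)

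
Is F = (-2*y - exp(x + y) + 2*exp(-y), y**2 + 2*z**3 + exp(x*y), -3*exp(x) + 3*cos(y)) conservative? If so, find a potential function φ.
No, ∇×F = (-6*z**2 - 3*sin(y), 3*exp(x), y*exp(x*y) + exp(x + y) + 2 + 2*exp(-y)) ≠ 0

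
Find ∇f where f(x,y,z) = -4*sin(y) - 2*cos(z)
(0, -4*cos(y), 2*sin(z))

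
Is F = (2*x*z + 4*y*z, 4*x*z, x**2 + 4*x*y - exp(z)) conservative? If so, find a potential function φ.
Yes, F is conservative. φ = x**2*z + 4*x*y*z - exp(z)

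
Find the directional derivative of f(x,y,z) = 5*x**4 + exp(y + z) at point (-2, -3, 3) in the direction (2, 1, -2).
-107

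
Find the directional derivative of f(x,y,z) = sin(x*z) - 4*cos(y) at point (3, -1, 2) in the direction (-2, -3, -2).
2*sqrt(17)*(-5*cos(6) + 6*sin(1))/17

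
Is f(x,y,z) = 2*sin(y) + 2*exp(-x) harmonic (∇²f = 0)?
No, ∇²f = -2*sin(y) + 2*exp(-x)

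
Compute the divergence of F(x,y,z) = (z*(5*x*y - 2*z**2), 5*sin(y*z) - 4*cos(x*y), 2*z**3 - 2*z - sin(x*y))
4*x*sin(x*y) + 5*y*z + 6*z**2 + 5*z*cos(y*z) - 2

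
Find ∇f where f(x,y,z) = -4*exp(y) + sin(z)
(0, -4*exp(y), cos(z))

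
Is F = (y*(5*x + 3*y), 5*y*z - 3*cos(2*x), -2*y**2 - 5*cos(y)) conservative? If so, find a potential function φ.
No, ∇×F = (-9*y + 5*sin(y), 0, -5*x - 6*y + 6*sin(2*x)) ≠ 0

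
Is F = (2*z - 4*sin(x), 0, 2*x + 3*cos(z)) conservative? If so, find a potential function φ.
Yes, F is conservative. φ = 2*x*z + 3*sin(z) + 4*cos(x)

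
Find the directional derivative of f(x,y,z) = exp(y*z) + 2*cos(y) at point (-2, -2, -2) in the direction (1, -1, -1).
2*sqrt(3)*(-sin(2) + 2*exp(4))/3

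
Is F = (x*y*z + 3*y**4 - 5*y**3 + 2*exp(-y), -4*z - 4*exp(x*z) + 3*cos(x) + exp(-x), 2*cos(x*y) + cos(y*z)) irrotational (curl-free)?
No, ∇×F = (4*x*exp(x*z) - 2*x*sin(x*y) - z*sin(y*z) + 4, y*(x + 2*sin(x*y)), -x*z - 12*y**3 + 15*y**2 - 4*z*exp(x*z) - 3*sin(x) + 2*exp(-y) - exp(-x))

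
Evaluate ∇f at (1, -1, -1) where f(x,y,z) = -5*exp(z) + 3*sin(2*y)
(0, 6*cos(2), -5*exp(-1))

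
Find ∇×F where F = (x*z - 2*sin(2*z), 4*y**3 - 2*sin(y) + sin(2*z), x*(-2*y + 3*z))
(-2*x - 2*cos(2*z), x + 2*y - 3*z - 4*cos(2*z), 0)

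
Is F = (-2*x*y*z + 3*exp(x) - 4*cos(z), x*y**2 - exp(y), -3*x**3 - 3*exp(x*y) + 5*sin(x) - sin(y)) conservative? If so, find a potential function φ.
No, ∇×F = (-3*x*exp(x*y) - cos(y), 9*x**2 - 2*x*y + 3*y*exp(x*y) + 4*sin(z) - 5*cos(x), 2*x*z + y**2) ≠ 0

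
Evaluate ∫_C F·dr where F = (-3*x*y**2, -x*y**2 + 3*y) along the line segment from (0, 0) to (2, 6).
-162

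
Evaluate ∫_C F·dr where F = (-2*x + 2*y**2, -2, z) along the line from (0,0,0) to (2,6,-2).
34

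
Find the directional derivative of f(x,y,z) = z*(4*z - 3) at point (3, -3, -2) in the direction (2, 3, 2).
-38*sqrt(17)/17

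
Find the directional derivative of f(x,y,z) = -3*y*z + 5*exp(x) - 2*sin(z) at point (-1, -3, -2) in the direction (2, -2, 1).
-1 - 2*cos(2)/3 + 10*exp(-1)/3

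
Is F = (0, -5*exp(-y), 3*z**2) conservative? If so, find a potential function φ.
Yes, F is conservative. φ = z**3 + 5*exp(-y)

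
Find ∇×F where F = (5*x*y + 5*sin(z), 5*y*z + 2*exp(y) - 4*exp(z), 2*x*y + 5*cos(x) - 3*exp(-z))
(2*x - 5*y + 4*exp(z), -2*y + 5*sin(x) + 5*cos(z), -5*x)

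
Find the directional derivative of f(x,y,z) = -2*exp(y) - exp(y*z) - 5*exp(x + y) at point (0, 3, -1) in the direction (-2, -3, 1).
sqrt(14)*(-6 + 31*exp(6))*exp(-3)/14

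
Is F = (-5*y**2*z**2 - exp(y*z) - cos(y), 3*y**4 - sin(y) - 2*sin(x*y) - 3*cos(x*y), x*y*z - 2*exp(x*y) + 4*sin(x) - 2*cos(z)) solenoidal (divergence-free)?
No, ∇·F = x*y + 3*x*sin(x*y) - 2*x*cos(x*y) + 12*y**3 + 2*sin(z) - cos(y)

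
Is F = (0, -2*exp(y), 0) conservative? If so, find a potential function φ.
Yes, F is conservative. φ = -2*exp(y)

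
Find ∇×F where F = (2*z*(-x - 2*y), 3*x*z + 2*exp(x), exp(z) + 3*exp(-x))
(-3*x, -2*x - 4*y + 3*exp(-x), 7*z + 2*exp(x))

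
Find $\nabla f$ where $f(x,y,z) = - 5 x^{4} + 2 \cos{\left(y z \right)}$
(-20*x**3, -2*z*sin(y*z), -2*y*sin(y*z))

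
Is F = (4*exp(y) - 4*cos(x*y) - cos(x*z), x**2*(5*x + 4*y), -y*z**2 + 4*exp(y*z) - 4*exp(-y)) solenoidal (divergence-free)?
No, ∇·F = 4*x**2 - 2*y*z + 4*y*exp(y*z) + 4*y*sin(x*y) + z*sin(x*z)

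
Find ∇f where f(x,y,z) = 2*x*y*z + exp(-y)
(2*y*z, 2*x*z - exp(-y), 2*x*y)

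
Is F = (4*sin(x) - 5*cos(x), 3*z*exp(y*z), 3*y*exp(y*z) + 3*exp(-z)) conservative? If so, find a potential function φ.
Yes, F is conservative. φ = 3*exp(y*z) - 5*sin(x) - 4*cos(x) - 3*exp(-z)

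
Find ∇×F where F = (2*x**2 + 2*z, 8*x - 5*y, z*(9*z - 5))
(0, 2, 8)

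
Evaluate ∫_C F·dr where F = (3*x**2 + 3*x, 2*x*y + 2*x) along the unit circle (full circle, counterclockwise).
2*pi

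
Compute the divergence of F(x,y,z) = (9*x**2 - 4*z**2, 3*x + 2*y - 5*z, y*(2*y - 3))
18*x + 2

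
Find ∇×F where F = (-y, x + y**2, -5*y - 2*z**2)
(-5, 0, 2)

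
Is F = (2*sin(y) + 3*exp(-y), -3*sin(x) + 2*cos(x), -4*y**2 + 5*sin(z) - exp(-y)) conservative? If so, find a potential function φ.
No, ∇×F = (-8*y + exp(-y), 0, -2*sin(x) - 3*cos(x) - 2*cos(y) + 3*exp(-y)) ≠ 0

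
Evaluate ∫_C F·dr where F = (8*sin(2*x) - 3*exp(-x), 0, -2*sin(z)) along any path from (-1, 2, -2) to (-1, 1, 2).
0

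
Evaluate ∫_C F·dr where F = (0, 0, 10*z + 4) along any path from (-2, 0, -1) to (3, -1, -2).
11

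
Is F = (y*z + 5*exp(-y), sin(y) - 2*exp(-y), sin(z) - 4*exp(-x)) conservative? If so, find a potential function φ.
No, ∇×F = (0, y - 4*exp(-x), -z + 5*exp(-y)) ≠ 0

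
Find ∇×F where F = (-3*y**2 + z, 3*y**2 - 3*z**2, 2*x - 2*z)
(6*z, -1, 6*y)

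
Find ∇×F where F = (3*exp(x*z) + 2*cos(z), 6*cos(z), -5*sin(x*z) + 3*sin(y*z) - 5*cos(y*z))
(5*z*sin(y*z) + 3*z*cos(y*z) + 6*sin(z), 3*x*exp(x*z) + 5*z*cos(x*z) - 2*sin(z), 0)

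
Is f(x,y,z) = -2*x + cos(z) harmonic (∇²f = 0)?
No, ∇²f = -cos(z)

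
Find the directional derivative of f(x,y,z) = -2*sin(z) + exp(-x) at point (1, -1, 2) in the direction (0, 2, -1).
2*sqrt(5)*cos(2)/5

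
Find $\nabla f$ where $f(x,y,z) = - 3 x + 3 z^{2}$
(-3, 0, 6*z)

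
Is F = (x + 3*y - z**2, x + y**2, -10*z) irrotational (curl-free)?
No, ∇×F = (0, -2*z, -2)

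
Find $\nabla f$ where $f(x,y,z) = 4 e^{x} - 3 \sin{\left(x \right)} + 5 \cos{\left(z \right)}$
(4*exp(x) - 3*cos(x), 0, -5*sin(z))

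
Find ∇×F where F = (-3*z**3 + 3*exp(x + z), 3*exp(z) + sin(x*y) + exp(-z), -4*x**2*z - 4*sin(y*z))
(-4*z*cos(y*z) - 3*exp(z) + exp(-z), 8*x*z - 9*z**2 + 3*exp(x + z), y*cos(x*y))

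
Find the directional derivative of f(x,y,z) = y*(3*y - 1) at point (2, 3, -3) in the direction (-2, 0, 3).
0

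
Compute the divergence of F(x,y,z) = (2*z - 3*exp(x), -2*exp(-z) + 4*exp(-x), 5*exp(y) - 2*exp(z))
-3*exp(x) - 2*exp(z)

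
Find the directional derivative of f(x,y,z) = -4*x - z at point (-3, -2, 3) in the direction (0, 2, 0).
0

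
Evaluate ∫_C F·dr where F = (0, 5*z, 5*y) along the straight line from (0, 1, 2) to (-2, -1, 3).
-25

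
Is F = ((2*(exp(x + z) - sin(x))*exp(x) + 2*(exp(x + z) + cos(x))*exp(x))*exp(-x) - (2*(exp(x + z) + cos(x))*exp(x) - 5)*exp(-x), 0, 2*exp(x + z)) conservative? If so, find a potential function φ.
Yes, F is conservative. φ = (2*(exp(x + z) + cos(x))*exp(x) - 5)*exp(-x)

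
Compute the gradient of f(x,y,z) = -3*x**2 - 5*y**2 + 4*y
(-6*x, 4 - 10*y, 0)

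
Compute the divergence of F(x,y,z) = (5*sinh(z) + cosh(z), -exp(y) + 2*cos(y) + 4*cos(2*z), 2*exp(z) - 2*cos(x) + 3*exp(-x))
-exp(y) + 2*exp(z) - 2*sin(y)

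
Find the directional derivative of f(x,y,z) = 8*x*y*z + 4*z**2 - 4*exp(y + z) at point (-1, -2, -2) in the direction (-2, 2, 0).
sqrt(2)*(-8*exp(4) - 2)*exp(-4)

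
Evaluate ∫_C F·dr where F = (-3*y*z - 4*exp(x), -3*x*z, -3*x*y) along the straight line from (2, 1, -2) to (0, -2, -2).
-16 + 4*exp(2)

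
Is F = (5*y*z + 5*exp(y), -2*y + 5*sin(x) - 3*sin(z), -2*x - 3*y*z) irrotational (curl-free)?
No, ∇×F = (-3*z + 3*cos(z), 5*y + 2, -5*z - 5*exp(y) + 5*cos(x))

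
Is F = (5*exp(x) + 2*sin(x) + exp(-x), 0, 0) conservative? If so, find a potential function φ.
Yes, F is conservative. φ = 5*exp(x) - 2*cos(x) - exp(-x)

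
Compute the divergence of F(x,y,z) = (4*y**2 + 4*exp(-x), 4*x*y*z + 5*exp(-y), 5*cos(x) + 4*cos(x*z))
4*x*z - 4*x*sin(x*z) - 5*exp(-y) - 4*exp(-x)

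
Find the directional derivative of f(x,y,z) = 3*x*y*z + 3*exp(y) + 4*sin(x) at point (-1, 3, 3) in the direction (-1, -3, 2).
-sqrt(14)*(4*cos(1) + 18 + 9*exp(3))/14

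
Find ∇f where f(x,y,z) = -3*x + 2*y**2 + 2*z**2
(-3, 4*y, 4*z)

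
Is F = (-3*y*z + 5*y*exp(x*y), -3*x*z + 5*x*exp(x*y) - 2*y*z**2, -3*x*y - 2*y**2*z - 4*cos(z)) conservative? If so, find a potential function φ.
Yes, F is conservative. φ = -3*x*y*z - y**2*z**2 + 5*exp(x*y) - 4*sin(z)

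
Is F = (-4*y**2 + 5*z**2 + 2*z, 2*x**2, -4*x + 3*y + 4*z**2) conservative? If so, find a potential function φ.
No, ∇×F = (3, 10*z + 6, 4*x + 8*y) ≠ 0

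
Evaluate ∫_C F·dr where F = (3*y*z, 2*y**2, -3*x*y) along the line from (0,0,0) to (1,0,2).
0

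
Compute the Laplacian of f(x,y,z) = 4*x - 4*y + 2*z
0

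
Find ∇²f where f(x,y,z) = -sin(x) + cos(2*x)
sin(x) - 4*cos(2*x)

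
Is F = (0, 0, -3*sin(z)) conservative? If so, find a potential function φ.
Yes, F is conservative. φ = 3*cos(z)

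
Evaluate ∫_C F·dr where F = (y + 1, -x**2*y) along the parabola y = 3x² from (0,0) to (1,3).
-1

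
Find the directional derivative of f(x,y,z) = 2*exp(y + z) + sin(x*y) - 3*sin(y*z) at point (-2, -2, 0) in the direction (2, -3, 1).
sqrt(14)*(exp(2)*cos(4) - 2 + 3*exp(2))*exp(-2)/7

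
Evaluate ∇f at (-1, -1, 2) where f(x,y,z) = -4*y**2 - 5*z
(0, 8, -5)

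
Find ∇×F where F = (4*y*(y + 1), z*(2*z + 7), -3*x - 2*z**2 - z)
(-4*z - 7, 3, -8*y - 4)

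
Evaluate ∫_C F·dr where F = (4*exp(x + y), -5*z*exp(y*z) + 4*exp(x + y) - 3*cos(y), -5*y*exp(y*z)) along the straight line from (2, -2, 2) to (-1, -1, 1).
-4 - 3*sin(2) - 5*exp(-1) + 5*exp(-4) + 4*exp(-2) + 3*sin(1)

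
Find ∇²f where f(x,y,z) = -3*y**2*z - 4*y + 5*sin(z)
-6*z - 5*sin(z)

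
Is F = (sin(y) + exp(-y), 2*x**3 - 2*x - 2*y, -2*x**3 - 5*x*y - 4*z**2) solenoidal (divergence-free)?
No, ∇·F = -8*z - 2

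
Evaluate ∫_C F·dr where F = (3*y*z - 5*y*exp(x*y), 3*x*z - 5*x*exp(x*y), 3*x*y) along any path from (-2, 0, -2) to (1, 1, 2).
11 - 5*E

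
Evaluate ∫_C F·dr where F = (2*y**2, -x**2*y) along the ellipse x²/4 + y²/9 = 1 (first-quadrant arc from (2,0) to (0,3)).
-33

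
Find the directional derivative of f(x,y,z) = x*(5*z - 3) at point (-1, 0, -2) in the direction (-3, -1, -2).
7*sqrt(14)/2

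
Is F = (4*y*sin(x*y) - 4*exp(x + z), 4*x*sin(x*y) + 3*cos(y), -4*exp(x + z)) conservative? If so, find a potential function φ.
Yes, F is conservative. φ = -4*exp(x + z) + 3*sin(y) - 4*cos(x*y)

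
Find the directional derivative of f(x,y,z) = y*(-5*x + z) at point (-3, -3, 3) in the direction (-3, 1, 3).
-36*sqrt(19)/19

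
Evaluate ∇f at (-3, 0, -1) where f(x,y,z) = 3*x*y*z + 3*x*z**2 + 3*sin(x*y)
(3, 0, 18)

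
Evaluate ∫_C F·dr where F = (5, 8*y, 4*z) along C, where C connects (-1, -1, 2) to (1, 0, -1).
0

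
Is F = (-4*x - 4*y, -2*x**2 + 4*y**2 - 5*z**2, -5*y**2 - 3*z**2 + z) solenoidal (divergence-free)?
No, ∇·F = 8*y - 6*z - 3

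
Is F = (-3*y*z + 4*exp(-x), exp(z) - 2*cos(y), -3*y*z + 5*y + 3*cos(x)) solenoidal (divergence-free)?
No, ∇·F = -3*y + 2*sin(y) - 4*exp(-x)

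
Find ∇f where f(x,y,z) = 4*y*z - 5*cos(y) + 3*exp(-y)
(0, 4*z + 5*sin(y) - 3*exp(-y), 4*y)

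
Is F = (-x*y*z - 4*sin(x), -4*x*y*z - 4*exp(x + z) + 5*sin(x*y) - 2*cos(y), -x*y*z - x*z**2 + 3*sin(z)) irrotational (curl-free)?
No, ∇×F = (4*x*y - x*z + 4*exp(x + z), -x*y + y*z + z**2, x*z - 4*y*z + 5*y*cos(x*y) - 4*exp(x + z))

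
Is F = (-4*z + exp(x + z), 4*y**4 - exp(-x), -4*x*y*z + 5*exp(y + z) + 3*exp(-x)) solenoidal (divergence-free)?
No, ∇·F = -4*x*y + 16*y**3 + exp(x + z) + 5*exp(y + z)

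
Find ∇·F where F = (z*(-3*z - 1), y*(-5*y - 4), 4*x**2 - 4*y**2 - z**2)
-10*y - 2*z - 4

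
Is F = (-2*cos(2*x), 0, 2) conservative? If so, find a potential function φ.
Yes, F is conservative. φ = 2*z - sin(2*x)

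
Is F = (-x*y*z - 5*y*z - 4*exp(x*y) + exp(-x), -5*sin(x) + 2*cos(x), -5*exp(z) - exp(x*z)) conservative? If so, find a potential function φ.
No, ∇×F = (0, -x*y - 5*y + z*exp(x*z), x*z + 4*x*exp(x*y) + 5*z - 2*sin(x) - 5*cos(x)) ≠ 0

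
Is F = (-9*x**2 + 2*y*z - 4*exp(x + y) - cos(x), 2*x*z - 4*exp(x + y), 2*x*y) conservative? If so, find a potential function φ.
Yes, F is conservative. φ = -3*x**3 + 2*x*y*z - 4*exp(x + y) - sin(x)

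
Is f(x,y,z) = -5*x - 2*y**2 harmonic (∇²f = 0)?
No, ∇²f = -4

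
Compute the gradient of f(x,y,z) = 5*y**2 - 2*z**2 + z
(0, 10*y, 1 - 4*z)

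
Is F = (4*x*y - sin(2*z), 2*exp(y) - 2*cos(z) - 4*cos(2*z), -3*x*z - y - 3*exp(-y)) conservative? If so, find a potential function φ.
No, ∇×F = (-2*sin(z) - 8*sin(2*z) - 1 + 3*exp(-y), 3*z - 2*cos(2*z), -4*x) ≠ 0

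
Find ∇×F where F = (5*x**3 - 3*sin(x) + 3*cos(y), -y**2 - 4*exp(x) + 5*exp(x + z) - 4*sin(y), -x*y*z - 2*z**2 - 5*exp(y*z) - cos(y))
(-x*z - 5*z*exp(y*z) - 5*exp(x + z) + sin(y), y*z, -4*exp(x) + 5*exp(x + z) + 3*sin(y))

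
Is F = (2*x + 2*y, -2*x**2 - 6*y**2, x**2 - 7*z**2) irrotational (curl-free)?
No, ∇×F = (0, -2*x, -4*x - 2)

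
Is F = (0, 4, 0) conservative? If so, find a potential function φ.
Yes, F is conservative. φ = 4*y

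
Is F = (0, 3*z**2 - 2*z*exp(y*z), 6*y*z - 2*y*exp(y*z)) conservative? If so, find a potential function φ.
Yes, F is conservative. φ = 3*y*z**2 - 2*exp(y*z)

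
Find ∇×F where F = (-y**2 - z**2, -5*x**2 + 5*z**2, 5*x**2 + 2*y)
(2 - 10*z, -10*x - 2*z, -10*x + 2*y)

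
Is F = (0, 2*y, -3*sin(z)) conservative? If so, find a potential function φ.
Yes, F is conservative. φ = y**2 + 3*cos(z)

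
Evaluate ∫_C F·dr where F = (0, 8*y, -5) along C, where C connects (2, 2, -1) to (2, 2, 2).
-15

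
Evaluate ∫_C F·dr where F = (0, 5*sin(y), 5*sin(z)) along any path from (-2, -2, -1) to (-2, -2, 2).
-5*cos(2) + 5*cos(1)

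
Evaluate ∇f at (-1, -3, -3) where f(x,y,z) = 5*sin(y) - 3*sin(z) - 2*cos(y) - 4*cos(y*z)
(0, 5*cos(3) - 12*sin(9) - 2*sin(3), -12*sin(9) - 3*cos(3))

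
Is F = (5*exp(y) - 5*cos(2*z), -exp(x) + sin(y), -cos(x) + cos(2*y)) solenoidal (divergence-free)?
No, ∇·F = cos(y)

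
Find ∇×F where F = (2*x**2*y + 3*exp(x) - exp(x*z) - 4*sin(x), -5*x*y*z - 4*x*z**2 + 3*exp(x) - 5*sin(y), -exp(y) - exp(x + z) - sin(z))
(5*x*y + 8*x*z - exp(y), -x*exp(x*z) + exp(x + z), -2*x**2 - 5*y*z - 4*z**2 + 3*exp(x))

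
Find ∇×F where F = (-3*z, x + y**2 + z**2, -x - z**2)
(-2*z, -2, 1)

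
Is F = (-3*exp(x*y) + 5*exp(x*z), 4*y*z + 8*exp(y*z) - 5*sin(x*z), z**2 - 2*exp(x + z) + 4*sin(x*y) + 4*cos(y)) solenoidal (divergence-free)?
No, ∇·F = -3*y*exp(x*y) + 5*z*exp(x*z) + 8*z*exp(y*z) + 6*z - 2*exp(x + z)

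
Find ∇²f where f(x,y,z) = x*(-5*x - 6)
-10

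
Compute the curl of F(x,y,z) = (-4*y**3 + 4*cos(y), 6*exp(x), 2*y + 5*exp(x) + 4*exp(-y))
(2 - 4*exp(-y), -5*exp(x), 12*y**2 + 6*exp(x) + 4*sin(y))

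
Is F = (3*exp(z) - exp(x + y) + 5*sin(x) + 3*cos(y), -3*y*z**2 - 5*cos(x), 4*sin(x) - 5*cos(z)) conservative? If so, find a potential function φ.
No, ∇×F = (6*y*z, 3*exp(z) - 4*cos(x), exp(x + y) + 5*sin(x) + 3*sin(y)) ≠ 0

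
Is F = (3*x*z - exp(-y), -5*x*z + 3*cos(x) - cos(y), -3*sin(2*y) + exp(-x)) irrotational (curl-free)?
No, ∇×F = (5*x - 6*cos(2*y), 3*x + exp(-x), -5*z - 3*sin(x) - exp(-y))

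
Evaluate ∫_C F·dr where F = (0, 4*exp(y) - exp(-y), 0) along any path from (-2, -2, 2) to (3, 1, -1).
(-4 + E + (4 - E)*exp(3))*exp(-2)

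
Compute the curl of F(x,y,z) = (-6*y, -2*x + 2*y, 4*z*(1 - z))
(0, 0, 4)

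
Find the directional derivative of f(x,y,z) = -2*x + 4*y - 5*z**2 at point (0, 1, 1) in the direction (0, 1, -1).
7*sqrt(2)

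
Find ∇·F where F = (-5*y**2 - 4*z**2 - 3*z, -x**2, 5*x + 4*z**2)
8*z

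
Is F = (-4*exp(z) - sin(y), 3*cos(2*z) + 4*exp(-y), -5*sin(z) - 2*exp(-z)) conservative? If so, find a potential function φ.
No, ∇×F = (6*sin(2*z), -4*exp(z), cos(y)) ≠ 0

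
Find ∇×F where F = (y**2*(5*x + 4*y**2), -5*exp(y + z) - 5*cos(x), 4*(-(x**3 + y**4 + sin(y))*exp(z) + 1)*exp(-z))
(-16*y**3 + 5*exp(y + z) - 4*cos(y), 12*x**2, -10*x*y - 16*y**3 + 5*sin(x))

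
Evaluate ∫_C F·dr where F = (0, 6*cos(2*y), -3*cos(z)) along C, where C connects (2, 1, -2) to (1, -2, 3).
-6*sin(2) - 3*sin(3) - 3*sin(4)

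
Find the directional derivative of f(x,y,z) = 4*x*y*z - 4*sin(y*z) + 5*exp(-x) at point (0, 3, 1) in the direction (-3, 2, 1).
-sqrt(14)*(20*cos(3) + 21)/14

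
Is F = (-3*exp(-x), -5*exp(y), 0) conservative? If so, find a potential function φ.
Yes, F is conservative. φ = -5*exp(y) + 3*exp(-x)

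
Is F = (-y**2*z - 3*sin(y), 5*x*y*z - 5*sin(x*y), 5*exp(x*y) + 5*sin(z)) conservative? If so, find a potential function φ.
No, ∇×F = (5*x*(-y + exp(x*y)), y*(-y - 5*exp(x*y)), 7*y*z - 5*y*cos(x*y) + 3*cos(y)) ≠ 0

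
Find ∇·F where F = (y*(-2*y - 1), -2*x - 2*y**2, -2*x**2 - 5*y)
-4*y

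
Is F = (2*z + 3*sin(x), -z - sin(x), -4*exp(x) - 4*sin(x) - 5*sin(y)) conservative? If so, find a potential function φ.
No, ∇×F = (1 - 5*cos(y), 4*exp(x) + 4*cos(x) + 2, -cos(x)) ≠ 0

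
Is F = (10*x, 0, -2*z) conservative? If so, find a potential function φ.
Yes, F is conservative. φ = 5*x**2 - z**2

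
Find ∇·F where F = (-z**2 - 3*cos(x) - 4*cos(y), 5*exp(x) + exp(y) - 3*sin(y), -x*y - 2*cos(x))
exp(y) + 3*sin(x) - 3*cos(y)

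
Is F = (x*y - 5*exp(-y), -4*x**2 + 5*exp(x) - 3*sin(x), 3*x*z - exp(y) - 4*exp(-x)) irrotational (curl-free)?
No, ∇×F = (-exp(y), -3*z - 4*exp(-x), -9*x + 5*exp(x) - 3*cos(x) - 5*exp(-y))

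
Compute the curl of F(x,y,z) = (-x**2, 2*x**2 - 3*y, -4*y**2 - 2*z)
(-8*y, 0, 4*x)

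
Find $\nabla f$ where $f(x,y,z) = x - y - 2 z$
(1, -1, -2)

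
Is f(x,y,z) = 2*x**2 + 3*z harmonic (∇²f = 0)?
No, ∇²f = 4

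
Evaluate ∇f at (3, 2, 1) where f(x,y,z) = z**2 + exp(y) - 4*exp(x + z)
(-4*exp(4), exp(2), 2 - 4*exp(4))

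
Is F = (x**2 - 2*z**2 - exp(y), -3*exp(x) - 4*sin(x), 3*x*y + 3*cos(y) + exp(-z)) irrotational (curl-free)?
No, ∇×F = (3*x - 3*sin(y), -3*y - 4*z, -3*exp(x) + exp(y) - 4*cos(x))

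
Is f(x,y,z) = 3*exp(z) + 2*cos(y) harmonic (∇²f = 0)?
No, ∇²f = 3*exp(z) - 2*cos(y)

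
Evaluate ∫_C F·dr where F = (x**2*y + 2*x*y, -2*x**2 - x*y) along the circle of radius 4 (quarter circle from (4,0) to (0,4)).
-448/3 - 16*pi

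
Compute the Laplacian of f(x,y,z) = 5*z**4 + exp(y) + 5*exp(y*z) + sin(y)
5*y**2*exp(y*z) + 5*z**2*exp(y*z) + 60*z**2 + exp(y) - sin(y)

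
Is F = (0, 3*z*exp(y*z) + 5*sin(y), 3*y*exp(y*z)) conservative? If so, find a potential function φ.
Yes, F is conservative. φ = 3*exp(y*z) - 5*cos(y)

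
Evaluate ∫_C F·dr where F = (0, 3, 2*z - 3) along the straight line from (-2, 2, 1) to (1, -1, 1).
-9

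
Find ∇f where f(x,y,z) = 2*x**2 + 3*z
(4*x, 0, 3)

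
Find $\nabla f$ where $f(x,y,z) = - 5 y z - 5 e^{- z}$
(0, -5*z, -5*y + 5*exp(-z))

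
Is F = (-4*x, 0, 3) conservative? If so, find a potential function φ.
Yes, F is conservative. φ = -2*x**2 + 3*z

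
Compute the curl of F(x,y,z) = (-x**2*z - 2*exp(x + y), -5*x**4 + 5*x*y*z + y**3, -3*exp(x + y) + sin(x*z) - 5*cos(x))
(-5*x*y - 3*exp(x + y), -x**2 - z*cos(x*z) + 3*exp(x + y) - 5*sin(x), -20*x**3 + 5*y*z + 2*exp(x + y))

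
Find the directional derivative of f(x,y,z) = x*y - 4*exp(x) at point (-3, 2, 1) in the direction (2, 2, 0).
sqrt(2)*(-exp(3) - 4)*exp(-3)/2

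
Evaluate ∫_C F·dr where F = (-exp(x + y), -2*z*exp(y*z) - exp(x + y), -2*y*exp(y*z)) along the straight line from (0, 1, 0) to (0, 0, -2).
-1 + E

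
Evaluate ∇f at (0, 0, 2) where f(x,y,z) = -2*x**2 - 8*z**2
(0, 0, -32)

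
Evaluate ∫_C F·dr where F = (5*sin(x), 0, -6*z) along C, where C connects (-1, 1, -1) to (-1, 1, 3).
-24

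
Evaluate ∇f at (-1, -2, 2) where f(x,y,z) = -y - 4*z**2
(0, -1, -16)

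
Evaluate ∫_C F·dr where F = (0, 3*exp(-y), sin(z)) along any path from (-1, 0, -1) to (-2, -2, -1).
3 - 3*exp(2)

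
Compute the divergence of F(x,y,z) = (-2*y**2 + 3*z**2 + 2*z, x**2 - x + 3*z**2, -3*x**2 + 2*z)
2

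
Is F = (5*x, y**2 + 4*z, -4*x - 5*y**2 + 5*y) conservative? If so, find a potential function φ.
No, ∇×F = (1 - 10*y, 4, 0) ≠ 0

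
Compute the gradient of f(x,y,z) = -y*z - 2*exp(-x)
(2*exp(-x), -z, -y)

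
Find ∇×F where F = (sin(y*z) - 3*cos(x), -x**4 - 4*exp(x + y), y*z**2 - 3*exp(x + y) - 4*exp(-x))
(z**2 - 3*exp(x + y), y*cos(y*z) + 3*exp(x + y) - 4*exp(-x), -4*x**3 - z*cos(y*z) - 4*exp(x + y))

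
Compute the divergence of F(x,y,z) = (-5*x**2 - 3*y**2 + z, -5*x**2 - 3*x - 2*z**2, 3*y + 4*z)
4 - 10*x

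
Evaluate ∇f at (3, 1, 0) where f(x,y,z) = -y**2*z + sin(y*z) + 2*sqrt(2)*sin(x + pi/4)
(2*sqrt(2)*cos(pi/4 + 3), 0, 0)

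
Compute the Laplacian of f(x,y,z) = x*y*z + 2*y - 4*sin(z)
4*sin(z)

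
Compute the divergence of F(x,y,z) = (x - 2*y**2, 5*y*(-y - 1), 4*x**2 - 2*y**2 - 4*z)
-10*y - 8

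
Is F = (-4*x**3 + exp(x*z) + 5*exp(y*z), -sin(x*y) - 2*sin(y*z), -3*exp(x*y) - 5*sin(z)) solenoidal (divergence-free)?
No, ∇·F = -12*x**2 - x*cos(x*y) + z*exp(x*z) - 2*z*cos(y*z) - 5*cos(z)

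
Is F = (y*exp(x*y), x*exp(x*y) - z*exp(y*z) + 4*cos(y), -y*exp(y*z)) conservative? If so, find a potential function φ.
Yes, F is conservative. φ = exp(x*y) - exp(y*z) + 4*sin(y)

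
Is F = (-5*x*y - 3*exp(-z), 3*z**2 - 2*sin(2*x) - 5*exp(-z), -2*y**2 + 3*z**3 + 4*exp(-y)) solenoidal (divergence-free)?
No, ∇·F = -5*y + 9*z**2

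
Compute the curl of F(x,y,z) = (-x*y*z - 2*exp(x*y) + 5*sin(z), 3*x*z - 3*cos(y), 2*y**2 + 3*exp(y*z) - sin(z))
(-3*x + 4*y + 3*z*exp(y*z), -x*y + 5*cos(z), x*z + 2*x*exp(x*y) + 3*z)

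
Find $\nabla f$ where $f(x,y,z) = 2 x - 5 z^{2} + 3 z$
(2, 0, 3 - 10*z)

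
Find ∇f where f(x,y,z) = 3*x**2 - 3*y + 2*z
(6*x, -3, 2)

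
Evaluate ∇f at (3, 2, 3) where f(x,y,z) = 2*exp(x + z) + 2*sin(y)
(2*exp(6), 2*cos(2), 2*exp(6))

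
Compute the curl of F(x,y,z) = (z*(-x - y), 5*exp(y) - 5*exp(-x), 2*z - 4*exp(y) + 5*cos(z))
(-4*exp(y), -x - y, z + 5*exp(-x))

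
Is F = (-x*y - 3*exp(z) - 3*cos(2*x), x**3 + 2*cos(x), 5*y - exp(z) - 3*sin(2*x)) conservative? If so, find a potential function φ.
No, ∇×F = (5, -3*exp(z) + 6*cos(2*x), 3*x**2 + x - 2*sin(x)) ≠ 0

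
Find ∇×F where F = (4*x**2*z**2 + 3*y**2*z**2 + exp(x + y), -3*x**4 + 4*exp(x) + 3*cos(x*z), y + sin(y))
(3*x*sin(x*z) + cos(y) + 1, 2*z*(4*x**2 + 3*y**2), -12*x**3 - 6*y*z**2 - 3*z*sin(x*z) + 4*exp(x) - exp(x + y))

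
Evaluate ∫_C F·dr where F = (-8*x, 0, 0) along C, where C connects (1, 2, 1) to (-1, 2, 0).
0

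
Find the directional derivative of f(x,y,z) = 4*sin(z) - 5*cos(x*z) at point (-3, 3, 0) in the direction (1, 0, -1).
-2*sqrt(2)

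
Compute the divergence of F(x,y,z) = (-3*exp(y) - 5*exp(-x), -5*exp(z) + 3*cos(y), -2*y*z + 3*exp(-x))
-2*y - 3*sin(y) + 5*exp(-x)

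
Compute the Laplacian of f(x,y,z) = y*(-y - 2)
-2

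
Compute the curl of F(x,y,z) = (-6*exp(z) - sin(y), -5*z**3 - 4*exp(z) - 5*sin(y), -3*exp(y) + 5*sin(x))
(15*z**2 - 3*exp(y) + 4*exp(z), -6*exp(z) - 5*cos(x), cos(y))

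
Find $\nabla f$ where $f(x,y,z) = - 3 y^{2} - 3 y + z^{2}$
(0, -6*y - 3, 2*z)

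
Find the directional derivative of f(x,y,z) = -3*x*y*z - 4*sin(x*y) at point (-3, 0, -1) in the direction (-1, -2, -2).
-2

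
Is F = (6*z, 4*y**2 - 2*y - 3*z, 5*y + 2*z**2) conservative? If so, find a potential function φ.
No, ∇×F = (8, 6, 0) ≠ 0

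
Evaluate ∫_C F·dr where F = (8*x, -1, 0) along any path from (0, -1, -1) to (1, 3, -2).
0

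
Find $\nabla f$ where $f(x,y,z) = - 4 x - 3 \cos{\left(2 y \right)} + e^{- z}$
(-4, 6*sin(2*y), -exp(-z))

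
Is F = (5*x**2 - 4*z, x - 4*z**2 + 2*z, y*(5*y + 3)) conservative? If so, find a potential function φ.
No, ∇×F = (10*y + 8*z + 1, -4, 1) ≠ 0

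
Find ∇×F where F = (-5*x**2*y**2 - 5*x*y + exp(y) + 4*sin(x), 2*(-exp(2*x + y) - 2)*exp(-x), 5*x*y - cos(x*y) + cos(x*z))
(x*(sin(x*y) + 5), -y*sin(x*y) - 5*y + z*sin(x*z), 10*x**2*y + 5*x - exp(y) - 2*exp(x + y) + 4*exp(-x))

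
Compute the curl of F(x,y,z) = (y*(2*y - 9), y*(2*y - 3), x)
(0, -1, 9 - 4*y)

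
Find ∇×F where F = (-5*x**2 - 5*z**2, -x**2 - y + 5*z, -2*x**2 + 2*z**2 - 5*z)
(-5, 4*x - 10*z, -2*x)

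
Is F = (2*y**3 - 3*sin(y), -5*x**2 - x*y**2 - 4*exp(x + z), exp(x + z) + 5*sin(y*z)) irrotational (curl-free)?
No, ∇×F = (5*z*cos(y*z) + 4*exp(x + z), -exp(x + z), -10*x - 7*y**2 - 4*exp(x + z) + 3*cos(y))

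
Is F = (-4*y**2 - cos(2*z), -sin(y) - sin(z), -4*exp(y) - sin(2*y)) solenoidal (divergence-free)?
No, ∇·F = -cos(y)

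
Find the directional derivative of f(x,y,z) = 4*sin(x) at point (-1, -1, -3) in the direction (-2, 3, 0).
-8*sqrt(13)*cos(1)/13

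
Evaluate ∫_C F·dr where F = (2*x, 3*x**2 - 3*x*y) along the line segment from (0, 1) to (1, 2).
-1/2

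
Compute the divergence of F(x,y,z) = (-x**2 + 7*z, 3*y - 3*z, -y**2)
3 - 2*x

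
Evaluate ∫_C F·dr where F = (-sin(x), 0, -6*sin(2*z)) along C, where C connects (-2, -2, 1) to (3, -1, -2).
3*cos(4) + cos(3) - 4*cos(2)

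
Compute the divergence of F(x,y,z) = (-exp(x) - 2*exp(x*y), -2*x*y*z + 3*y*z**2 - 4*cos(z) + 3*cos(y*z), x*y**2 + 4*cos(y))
-2*x*z - 2*y*exp(x*y) + 3*z**2 - 3*z*sin(y*z) - exp(x)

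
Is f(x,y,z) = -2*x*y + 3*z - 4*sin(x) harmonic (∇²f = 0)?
No, ∇²f = 4*sin(x)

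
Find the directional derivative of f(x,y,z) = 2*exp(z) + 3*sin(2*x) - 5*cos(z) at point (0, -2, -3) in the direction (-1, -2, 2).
-2 - 10*sin(3)/3 + 4*exp(-3)/3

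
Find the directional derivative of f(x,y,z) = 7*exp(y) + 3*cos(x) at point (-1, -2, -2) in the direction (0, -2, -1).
-14*sqrt(5)*exp(-2)/5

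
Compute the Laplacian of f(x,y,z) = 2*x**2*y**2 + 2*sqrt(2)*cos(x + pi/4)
4*x**2 + 4*y**2 - 2*sqrt(2)*cos(x + pi/4)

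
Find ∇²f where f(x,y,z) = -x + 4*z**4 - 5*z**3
6*z*(8*z - 5)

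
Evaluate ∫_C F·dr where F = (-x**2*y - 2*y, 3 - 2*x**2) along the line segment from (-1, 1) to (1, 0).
-14/3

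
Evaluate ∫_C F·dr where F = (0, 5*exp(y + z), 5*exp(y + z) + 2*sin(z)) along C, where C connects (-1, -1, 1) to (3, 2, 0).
-7 + 2*cos(1) + 5*exp(2)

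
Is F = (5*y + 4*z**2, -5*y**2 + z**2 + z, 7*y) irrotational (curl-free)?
No, ∇×F = (6 - 2*z, 8*z, -5)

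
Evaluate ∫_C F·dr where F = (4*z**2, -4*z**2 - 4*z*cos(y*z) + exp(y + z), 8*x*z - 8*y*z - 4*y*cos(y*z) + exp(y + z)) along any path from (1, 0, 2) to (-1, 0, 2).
-32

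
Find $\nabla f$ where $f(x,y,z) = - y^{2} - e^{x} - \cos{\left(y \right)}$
(-exp(x), -2*y + sin(y), 0)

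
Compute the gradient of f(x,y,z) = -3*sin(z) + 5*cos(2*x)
(-10*sin(2*x), 0, -3*cos(z))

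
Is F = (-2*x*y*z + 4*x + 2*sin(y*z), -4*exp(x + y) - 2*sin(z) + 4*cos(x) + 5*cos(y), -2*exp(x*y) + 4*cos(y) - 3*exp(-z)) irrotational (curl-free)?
No, ∇×F = (-2*x*exp(x*y) - 4*sin(y) + 2*cos(z), 2*y*(-x + exp(x*y) + cos(y*z)), 2*x*z - 2*z*cos(y*z) - 4*exp(x + y) - 4*sin(x))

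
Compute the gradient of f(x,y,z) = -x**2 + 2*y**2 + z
(-2*x, 4*y, 1)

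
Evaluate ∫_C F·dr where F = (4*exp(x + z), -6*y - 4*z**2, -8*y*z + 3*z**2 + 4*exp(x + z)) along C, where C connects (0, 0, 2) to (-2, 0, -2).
-4*exp(2) - 16 + 4*exp(-4)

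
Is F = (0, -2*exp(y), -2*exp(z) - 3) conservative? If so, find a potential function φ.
Yes, F is conservative. φ = -3*z - 2*exp(y) - 2*exp(z)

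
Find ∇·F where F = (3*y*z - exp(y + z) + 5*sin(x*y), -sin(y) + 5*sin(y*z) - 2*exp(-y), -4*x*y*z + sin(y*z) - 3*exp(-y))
-4*x*y + 5*y*cos(x*y) + y*cos(y*z) + 5*z*cos(y*z) - cos(y) + 2*exp(-y)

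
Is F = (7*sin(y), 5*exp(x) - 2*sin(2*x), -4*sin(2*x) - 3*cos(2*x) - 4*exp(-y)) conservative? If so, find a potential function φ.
No, ∇×F = (4*exp(-y), -6*sin(2*x) + 8*cos(2*x), 5*exp(x) - 4*cos(2*x) - 7*cos(y)) ≠ 0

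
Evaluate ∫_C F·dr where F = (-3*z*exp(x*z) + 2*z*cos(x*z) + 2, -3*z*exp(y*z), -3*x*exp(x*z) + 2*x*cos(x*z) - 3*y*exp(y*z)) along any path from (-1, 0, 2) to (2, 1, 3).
-3*exp(6) - 3*exp(3) + 2*sin(6) + 3*exp(-2) + 2*sin(2) + 9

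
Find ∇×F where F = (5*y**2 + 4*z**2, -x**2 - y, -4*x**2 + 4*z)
(0, 8*x + 8*z, -2*x - 10*y)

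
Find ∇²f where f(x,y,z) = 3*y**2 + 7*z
6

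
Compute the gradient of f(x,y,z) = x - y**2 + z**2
(1, -2*y, 2*z)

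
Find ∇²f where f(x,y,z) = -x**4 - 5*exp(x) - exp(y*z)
-12*x**2 - y**2*exp(y*z) - z**2*exp(y*z) - 5*exp(x)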